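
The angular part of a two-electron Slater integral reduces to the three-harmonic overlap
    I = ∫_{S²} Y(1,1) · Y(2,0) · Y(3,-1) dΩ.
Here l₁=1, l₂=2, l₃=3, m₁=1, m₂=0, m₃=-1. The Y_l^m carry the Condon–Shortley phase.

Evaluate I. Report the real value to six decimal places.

m-sum 0 ✓  L=6 even ✓  1≤3≤3 ✓
Π(2lᵢ+1) = 3×5×7 = 105
triangle coeff Δ(1,2,3) = 1/105
Σ_t [0,0]: t=0:+1/4 = 1/4
(3j)²=3/35 [(1 2 3; 0 0 0)], sign=-1
Σ_t [0,0]: t=0:+1/8 = 1/8
(3j)²=2/35 [(1 2 3; 1 0 -1)], sign=+1
⇒ 4πI² = 18/35
I = (-1)√(18/35/(4π)) = -0.20230066

-0.202301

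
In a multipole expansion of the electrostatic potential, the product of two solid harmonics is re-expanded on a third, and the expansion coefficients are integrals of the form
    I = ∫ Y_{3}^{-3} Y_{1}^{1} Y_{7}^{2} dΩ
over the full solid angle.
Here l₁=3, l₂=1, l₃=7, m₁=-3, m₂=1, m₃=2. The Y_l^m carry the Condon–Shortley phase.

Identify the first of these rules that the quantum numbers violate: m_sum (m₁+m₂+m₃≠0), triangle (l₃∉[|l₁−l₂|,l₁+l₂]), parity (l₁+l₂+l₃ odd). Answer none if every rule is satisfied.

m₁+m₂+m₃ = -3 + 1 + 2 = 0  ✓
triangle: |3−1|=2 ≤ l₃=7 ≤ 3+1=4  ✗
parity: l₁+l₂+l₃ = 11 is odd

triangle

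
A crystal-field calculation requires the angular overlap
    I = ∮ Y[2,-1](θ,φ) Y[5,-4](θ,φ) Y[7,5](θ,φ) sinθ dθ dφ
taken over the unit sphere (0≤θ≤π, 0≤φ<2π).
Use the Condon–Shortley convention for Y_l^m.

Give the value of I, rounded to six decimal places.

Rules hold: Σm=0, L=14 even, 3≤7≤7.
N = 5·11·15 = 825
Δ = 0!·4!·10!/15! = 1/15015
Racah Σ t=0..0: t=0:+1/57600 = 1/57600
⇒ 3j(2 5 7; 0 0 0)² = 21/715, sgn -1
Racah Σ t=0..0: t=0:+1/2177280 = 1/2177280
⇒ 3j(2 5 7; -1 -4 5)² = 8/273, sgn +1
4πI² = N·(3j₀)²·(3jₘ)² = 120/169
I = -1·√(0.710059/4π) = -0.23770720

-0.237707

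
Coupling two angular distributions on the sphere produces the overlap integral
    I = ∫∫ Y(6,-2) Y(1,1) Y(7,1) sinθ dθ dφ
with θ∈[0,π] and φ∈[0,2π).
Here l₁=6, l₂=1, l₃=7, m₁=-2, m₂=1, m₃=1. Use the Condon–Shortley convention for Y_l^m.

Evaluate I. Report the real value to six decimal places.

-0.135514

Rules hold: Σm=0, L=14 even, 5≤7≤7.
N = 13·3·15 = 585
Δ = 0!·12!·2!/15! = 1/1365
Racah Σ t=0..0: t=0:+1/518400 = 1/518400
⇒ 3j(6 1 7; 0 0 0)² = 7/195, sgn -1
Racah Σ t=0..0: t=0:+1/1935360 = 1/1935360
⇒ 3j(6 1 7; -2 1 1)² = 1/91, sgn +1
4πI² = N·(3j₀)²·(3jₘ)² = 3/13
I = -1·√(0.230769/4π) = -0.13551395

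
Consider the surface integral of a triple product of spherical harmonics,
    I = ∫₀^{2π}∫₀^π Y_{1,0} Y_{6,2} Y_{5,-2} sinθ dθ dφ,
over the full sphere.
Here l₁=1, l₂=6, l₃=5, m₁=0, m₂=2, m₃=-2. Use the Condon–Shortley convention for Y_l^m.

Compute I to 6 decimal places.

0.231133

Checks pass: Σm=0; 12 even; l₃=5∈[5,7].
(2·1+1)(2·6+1)(2·5+1) = 429
Δ: 2! 0! 10! / 13! → 1/858
sum: t=1:−1/14400 = -1/14400
3j²(1 6 5; 0 0 0) = Δ·Π!·Σ² = 6/143  (sign +1)
sum: t=1:−1/30240 = -1/30240
3j²(1 6 5; 0 2 -2) = Δ·Π!·Σ² = 16/429  (sign +1)
combine: 4πI² = 429·6/143·16/429 = 96/143
take √, sign +1: I = 0.23113338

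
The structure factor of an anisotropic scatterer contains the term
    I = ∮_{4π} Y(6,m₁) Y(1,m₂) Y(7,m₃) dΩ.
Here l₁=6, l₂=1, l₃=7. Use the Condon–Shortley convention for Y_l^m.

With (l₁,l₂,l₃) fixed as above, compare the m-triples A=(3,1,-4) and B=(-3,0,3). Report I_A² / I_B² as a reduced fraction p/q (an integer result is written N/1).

Shared (l₁,l₂,l₃)=(6,1,7): N and (l;000)² cancel in I_A²/I_B².
A: Δ = 0!·12!·2!/15! = 1/1365; Racah Σ t=0..0: t=0:+1/4354560 = 1/4354560; ⇒ 3j(6 1 7; 3 1 -4)² = 11/273, sgn -1
B: Δ = 0!·12!·2!/15! = 1/1365; Racah Σ t=0..0: t=0:+1/2177280 = 1/2177280; ⇒ 3j(6 1 7; -3 0 3)² = 8/273, sgn +1
I_A²/I_B² = (11/273)/(8/273) = 11/8

11/8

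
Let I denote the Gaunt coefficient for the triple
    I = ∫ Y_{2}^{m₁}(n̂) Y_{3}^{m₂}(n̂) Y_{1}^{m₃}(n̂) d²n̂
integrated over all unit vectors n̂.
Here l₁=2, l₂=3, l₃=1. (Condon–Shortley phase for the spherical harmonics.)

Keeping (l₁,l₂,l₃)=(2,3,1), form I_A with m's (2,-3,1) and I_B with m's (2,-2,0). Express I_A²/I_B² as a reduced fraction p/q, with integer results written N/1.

3/1

Same 2,3,1: normalisation and zero-m 3j drop out of the ratio.
A: Δ: 4! 0! 2! / 7! → 1/105; sum: t=0:+1/48 = 1/48; 3j²(2 3 1; 2 -3 1) = Δ·Π!·Σ² = 1/7  (sign +1)
B: Δ: 4! 0! 2! / 7! → 1/105; sum: t=0:+1/24 = 1/24; 3j²(2 3 1; 2 -2 0) = Δ·Π!·Σ² = 1/21  (sign -1)
I_A²/I_B² = (1/7)/(1/21) = 3/1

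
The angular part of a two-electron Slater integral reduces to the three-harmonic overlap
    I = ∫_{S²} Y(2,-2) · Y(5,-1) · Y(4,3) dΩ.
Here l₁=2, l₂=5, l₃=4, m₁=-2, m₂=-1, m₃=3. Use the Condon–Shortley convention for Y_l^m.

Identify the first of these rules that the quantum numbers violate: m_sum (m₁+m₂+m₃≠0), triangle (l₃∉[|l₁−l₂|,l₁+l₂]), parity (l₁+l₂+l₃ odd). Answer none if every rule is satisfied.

m₁+m₂+m₃ = -2 − 1 + 3 = 0  ✓
triangle: |2−5|=3 ≤ l₃=4 ≤ 2+5=7  ✓
parity: l₁+l₂+l₃ = 11 is odd  ✗

parity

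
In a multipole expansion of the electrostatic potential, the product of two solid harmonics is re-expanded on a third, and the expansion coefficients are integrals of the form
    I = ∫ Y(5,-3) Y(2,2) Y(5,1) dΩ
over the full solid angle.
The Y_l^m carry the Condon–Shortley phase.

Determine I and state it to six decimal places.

0.171169

m-sum 0 ✓  L=12 even ✓  3≤5≤7 ✓
Π(2lᵢ+1) = 11×5×11 = 605
triangle coeff Δ(5,2,5) = 1/38610
Σ_t [0,2]: t=0:+1/2880 t=1:−1/576 t=2:+1/2880 = -1/960
(3j)²=10/429 [(5 2 5; 0 0 0)], sign=+1
Σ_t [2,2]: t=2:+1/5760 = 1/5760
(3j)²=56/2145 [(5 2 5; -3 2 1)], sign=+1
⇒ 4πI² = 560/1521
I = (+1)√(560/1521/(4π)) = 0.17116875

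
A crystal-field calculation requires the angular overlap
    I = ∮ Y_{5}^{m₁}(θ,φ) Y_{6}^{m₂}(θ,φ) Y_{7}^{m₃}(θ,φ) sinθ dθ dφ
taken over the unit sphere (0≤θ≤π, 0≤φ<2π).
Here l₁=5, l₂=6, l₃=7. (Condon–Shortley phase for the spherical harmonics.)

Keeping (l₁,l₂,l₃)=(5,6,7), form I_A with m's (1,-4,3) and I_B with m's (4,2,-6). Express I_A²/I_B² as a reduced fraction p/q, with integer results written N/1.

Shared (l₁,l₂,l₃)=(5,6,7): N and (l;000)² cancel in I_A²/I_B².
A: Δ = 4!·6!·8!/19! = 1/174594420; Racah Σ t=0..2: t=0:+1/1658880 t=1:−1/1088640 t=2:+1/7741440 = -13/69672960; ⇒ 3j(5 6 7; 1 -4 3)² = 325/149226, sgn -1
B: Δ = 4!·6!·8!/19! = 1/174594420; Racah Σ t=0..1: t=0:+1/116121600 t=1:−1/21772800 = -13/348364800; ⇒ 3j(5 6 7; 4 2 -6)² = 169/9690, sgn +1
I_A²/I_B² = (325/149226)/(169/9690) = 125/1001

125/1001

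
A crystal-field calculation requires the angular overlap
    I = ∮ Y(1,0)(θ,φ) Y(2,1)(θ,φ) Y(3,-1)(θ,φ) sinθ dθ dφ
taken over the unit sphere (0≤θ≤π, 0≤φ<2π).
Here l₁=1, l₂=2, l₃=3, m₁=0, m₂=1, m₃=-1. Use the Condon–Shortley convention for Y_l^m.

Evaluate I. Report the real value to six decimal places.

-0.233597

m-sum 0 ✓  L=6 even ✓  1≤3≤3 ✓
Π(2lᵢ+1) = 3×5×7 = 105
triangle coeff Δ(1,2,3) = 1/105
Σ_t [0,0]: t=0:+1/4 = 1/4
(3j)²=3/35 [(1 2 3; 0 0 0)], sign=-1
Σ_t [0,0]: t=0:+1/6 = 1/6
(3j)²=8/105 [(1 2 3; 0 1 -1)], sign=+1
⇒ 4πI² = 24/35
I = (-1)√(24/35/(4π)) = -0.23359668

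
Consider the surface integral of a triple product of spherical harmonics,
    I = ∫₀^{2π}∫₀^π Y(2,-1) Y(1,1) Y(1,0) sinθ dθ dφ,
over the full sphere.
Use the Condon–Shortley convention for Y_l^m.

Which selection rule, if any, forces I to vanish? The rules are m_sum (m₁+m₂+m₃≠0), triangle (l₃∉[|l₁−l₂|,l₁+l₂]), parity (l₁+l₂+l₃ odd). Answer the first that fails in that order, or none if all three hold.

m₁+m₂+m₃ = -1 + 1 + 0 = 0  ✓
triangle: |2−1|=1 ≤ l₃=1 ≤ 2+1=3  ✓
parity: l₁+l₂+l₃ = 4 is even  ✓

none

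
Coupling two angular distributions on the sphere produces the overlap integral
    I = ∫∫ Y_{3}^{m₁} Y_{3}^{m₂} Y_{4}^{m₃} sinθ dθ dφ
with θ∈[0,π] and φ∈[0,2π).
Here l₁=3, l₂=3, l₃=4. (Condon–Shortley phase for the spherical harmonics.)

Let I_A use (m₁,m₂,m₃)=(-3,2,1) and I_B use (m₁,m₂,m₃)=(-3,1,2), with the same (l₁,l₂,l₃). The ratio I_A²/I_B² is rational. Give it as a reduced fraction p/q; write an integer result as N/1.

5/9

Same 3,3,4: normalisation and zero-m 3j drop out of the ratio.
A: Δ: 2! 4! 4! / 11! → 1/34650; sum: t=2:+1/288 = 1/288; 3j²(3 3 4; -3 2 1) = Δ·Π!·Σ² = 5/231  (sign -1)
B: Δ: 2! 4! 4! / 11! → 1/34650; sum: t=2:+1/192 = 1/192; 3j²(3 3 4; -3 1 2) = Δ·Π!·Σ² = 3/77  (sign +1)
I_A²/I_B² = (5/231)/(3/77) = 5/9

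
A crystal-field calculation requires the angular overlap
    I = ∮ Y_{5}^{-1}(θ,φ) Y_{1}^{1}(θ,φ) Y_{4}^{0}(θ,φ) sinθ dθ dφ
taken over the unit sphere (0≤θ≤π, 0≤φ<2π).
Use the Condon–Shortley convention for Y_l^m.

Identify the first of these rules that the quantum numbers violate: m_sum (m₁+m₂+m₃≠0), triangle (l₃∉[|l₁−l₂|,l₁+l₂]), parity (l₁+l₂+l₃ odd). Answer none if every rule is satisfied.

none

m₁+m₂+m₃ = -1 + 1 + 0 = 0  ✓
triangle: |5−1|=4 ≤ l₃=4 ≤ 5+1=6  ✓
parity: l₁+l₂+l₃ = 10 is even  ✓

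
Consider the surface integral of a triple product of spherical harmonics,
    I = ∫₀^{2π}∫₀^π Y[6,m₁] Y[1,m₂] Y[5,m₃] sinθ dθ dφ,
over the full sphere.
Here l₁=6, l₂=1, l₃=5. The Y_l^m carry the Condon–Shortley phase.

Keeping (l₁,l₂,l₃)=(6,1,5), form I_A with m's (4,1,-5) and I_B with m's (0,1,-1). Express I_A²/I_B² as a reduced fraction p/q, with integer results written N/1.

Same 6,1,5: normalisation and zero-m 3j drop out of the ratio.
A: Δ: 2! 10! 0! / 13! → 1/858; sum: t=2:+1/7257600 = 1/7257600; 3j²(6 1 5; 4 1 -5) = Δ·Π!·Σ² = 1/858  (sign +1)
B: Δ: 2! 10! 0! / 13! → 1/858; sum: t=2:+1/34560 = 1/34560; 3j²(6 1 5; 0 1 -1) = Δ·Π!·Σ² = 5/286  (sign +1)
I_A²/I_B² = (1/858)/(5/286) = 1/15

1/15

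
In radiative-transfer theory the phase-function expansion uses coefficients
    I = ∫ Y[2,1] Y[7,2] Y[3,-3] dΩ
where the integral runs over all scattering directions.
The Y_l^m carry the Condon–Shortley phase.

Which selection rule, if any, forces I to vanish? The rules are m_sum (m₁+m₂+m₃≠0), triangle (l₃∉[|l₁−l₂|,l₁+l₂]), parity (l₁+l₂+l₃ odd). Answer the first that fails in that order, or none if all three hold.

azimuthal sum: 1 + 2 − 3 = 0  ✓
5 ≤ 3 ≤ 9 (triangle on l)  ✗
L = 2 + 7 + 3 = 12 (even)

triangle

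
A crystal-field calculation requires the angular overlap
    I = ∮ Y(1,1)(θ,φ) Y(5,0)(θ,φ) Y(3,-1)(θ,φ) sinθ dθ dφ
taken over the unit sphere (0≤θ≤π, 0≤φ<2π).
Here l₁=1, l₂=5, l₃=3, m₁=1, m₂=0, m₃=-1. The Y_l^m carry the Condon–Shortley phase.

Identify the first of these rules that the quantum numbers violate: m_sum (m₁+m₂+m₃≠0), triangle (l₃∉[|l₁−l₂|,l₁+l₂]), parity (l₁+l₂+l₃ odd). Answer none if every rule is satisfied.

Σmᵢ = 0  ✓
l₃∈[|l₁−l₂|,l₁+l₂]=[4,6], have l₃=3  ✗
Σlᵢ = 9 ⇒ odd

triangle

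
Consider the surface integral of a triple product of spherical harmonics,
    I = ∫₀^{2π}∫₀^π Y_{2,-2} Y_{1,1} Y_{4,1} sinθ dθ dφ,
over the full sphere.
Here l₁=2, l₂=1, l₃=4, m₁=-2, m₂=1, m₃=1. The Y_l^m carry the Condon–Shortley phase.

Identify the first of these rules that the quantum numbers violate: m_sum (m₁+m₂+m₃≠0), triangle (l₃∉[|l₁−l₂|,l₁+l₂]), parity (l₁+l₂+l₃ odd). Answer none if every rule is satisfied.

m₁+m₂+m₃ = -2 + 1 + 1 = 0  ✓
triangle: |2−1|=1 ≤ l₃=4 ≤ 2+1=3  ✗
parity: l₁+l₂+l₃ = 7 is odd

triangle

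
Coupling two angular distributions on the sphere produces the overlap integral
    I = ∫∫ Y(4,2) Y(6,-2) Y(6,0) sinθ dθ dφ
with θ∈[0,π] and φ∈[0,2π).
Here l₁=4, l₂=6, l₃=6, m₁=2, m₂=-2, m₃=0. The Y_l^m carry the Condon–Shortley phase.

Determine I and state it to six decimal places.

Checks pass: Σm=0; 16 even; l₃=6∈[2,10].
(2·4+1)(2·6+1)(2·6+1) = 1521
Δ: 4! 4! 8! / 17! → 1/15315300
sum: t=0:+1/829440 t=1:−1/25920 t=2:+1/9216 t=3:−1/25920 t=4:+1/829440 = 7/207360
3j²(4 6 6; 0 0 0) = Δ·Π!·Σ² = 28/2431  (sign +1)
sum: t=0:+1/55296 t=1:−1/25920 t=2:+1/138240 = -11/829440
3j²(4 6 6; 2 -2 0) = Δ·Π!·Σ² = 11/1326  (sign -1)
combine: 4πI² = 1521·28/2431·11/1326 = 42/289
take √, sign -1: I = -0.10754019

-0.107540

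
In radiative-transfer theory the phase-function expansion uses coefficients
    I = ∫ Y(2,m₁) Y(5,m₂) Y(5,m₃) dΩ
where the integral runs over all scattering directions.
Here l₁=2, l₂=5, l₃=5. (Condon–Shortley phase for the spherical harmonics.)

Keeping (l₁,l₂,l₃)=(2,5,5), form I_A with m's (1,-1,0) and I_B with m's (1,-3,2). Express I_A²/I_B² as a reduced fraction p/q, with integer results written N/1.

Shared (l₁,l₂,l₃)=(2,5,5): N and (l;000)² cancel in I_A²/I_B².
A: Δ = 2!·2!·8!/13! = 1/38610; Racah Σ t=0..1: t=0:+1/1152 t=1:−1/1440 = 1/5760; ⇒ 3j(2 5 5; 1 -1 0)² = 1/858, sgn -1
B: Δ = 2!·2!·8!/13! = 1/38610; Racah Σ t=0..1: t=0:+1/2880 t=1:−1/10080 = 1/4032; ⇒ 3j(2 5 5; 1 -3 2)² = 10/429, sgn -1
I_A²/I_B² = (1/858)/(10/429) = 1/20

1/20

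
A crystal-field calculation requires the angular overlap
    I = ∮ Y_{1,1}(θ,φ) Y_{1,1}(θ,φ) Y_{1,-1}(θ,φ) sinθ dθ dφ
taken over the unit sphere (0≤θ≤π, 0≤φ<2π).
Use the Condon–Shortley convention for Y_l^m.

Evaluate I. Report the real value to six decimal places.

0.000000

m-sum = 1 + 1 − 1 = 1 ≠ 0 ⇒ I = 0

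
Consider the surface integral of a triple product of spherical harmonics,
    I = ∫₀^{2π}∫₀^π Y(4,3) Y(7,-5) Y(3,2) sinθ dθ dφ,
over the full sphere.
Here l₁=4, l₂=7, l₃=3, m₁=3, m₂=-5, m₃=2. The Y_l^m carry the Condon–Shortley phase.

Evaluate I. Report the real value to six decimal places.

m-sum 0 ✓  L=14 even ✓  3≤3≤11 ✓
Π(2lᵢ+1) = 9×15×7 = 945
triangle coeff Δ(4,7,3) = 1/45045
Σ_t [4,4]: t=4:+1/20736 = 1/20736
(3j)²=35/1287 [(4 7 3; 0 0 0)], sign=-1
Σ_t [1,1]: t=1:−1/604800 = -1/604800
(3j)²=16/455 [(4 7 3; 3 -5 2)], sign=+1
⇒ 4πI² = 1680/1859
I = (-1)√(1680/1859/(4π)) = -0.26816989

-0.268170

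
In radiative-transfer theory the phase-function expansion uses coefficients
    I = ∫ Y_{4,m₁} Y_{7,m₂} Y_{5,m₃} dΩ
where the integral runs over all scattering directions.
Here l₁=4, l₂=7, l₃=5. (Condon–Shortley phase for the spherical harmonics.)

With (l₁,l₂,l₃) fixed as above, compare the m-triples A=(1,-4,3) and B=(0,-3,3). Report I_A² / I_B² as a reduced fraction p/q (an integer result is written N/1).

1859/2645

Same 4,7,5: normalisation and zero-m 3j drop out of the ratio.
A: Δ: 6! 2! 8! / 17! → 1/6126120; sum: t=1:−1/345600 t=2:+1/241920 t=3:−1/2903040 = 13/14515200; 3j²(4 7 5; 1 -4 3) = Δ·Π!·Σ² = 13/7140  (sign +1)
B: Δ: 6! 2! 8! / 17! → 1/6126120; sum: t=2:+1/138240 t=3:−1/181440 t=4:+1/3870720 = 23/11612160; 3j²(4 7 5; 0 -3 3) = Δ·Π!·Σ² = 529/204204  (sign +1)
I_A²/I_B² = (13/7140)/(529/204204) = 1859/2645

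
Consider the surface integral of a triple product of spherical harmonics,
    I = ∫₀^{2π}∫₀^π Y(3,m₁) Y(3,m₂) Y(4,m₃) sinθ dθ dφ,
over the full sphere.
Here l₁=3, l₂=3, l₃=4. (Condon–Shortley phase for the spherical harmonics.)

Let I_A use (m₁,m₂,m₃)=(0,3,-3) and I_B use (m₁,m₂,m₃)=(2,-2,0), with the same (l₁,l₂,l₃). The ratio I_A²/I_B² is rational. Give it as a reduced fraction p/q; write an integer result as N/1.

9/7

Same 3,3,4: normalisation and zero-m 3j drop out of the ratio.
A: Δ: 2! 4! 4! / 11! → 1/34650; sum: t=2:+1/288 = 1/288; 3j²(3 3 4; 0 3 -3) = Δ·Π!·Σ² = 1/22  (sign -1)
B: Δ: 2! 4! 4! / 11! → 1/34650; sum: t=0:+1/72 t=1:−1/576 = 7/576; 3j²(3 3 4; 2 -2 0) = Δ·Π!·Σ² = 7/198  (sign +1)
I_A²/I_B² = (1/22)/(7/198) = 9/7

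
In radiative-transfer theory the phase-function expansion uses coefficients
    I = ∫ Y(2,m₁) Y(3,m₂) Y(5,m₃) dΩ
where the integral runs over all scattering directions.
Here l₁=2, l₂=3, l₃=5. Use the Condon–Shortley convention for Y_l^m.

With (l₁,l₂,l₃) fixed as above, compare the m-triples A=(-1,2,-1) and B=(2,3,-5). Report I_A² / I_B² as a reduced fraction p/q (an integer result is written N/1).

Shared (l₁,l₂,l₃)=(2,3,5): N and (l;000)² cancel in I_A²/I_B².
A: Δ = 0!·4!·6!/11! = 1/2310; Racah Σ t=0..0: t=0:+1/720 = 1/720; ⇒ 3j(2 3 5; -1 2 -1)² = 4/385, sgn +1
B: Δ = 0!·4!·6!/11! = 1/2310; Racah Σ t=0..0: t=0:+1/17280 = 1/17280; ⇒ 3j(2 3 5; 2 3 -5)² = 1/11, sgn +1
I_A²/I_B² = (4/385)/(1/11) = 4/35

4/35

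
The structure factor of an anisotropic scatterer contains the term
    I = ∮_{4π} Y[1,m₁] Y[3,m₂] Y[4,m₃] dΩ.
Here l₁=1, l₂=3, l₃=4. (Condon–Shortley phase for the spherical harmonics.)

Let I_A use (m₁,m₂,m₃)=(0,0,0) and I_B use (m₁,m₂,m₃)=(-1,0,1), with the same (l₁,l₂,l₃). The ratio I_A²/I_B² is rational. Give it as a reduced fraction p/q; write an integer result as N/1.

Same 1,3,4: normalisation and zero-m 3j drop out of the ratio.
A: Δ: 0! 2! 6! / 9! → 1/252; sum: t=0:+1/36 = 1/36; 3j²(1 3 4; 0 0 0) = Δ·Π!·Σ² = 4/63  (sign +1)
B: Δ: 0! 2! 6! / 9! → 1/252; sum: t=0:+1/72 = 1/72; 3j²(1 3 4; -1 0 1) = Δ·Π!·Σ² = 5/126  (sign -1)
I_A²/I_B² = (4/63)/(5/126) = 8/5

8/5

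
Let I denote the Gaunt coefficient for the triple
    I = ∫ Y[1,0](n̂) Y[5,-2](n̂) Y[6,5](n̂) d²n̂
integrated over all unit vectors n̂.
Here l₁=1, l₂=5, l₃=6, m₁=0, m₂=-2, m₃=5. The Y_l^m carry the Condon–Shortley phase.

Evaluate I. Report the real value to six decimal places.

0.000000

Σmᵢ = 3 ≠ 0, so the φ-integral vanishes; I = 0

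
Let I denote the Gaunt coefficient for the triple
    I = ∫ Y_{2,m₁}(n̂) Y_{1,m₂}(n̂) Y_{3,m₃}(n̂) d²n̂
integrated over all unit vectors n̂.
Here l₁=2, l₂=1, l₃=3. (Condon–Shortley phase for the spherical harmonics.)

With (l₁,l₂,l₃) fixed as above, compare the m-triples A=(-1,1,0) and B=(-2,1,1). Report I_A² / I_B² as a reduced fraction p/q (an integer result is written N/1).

3/1

l's match ⇒ only the (l;m) 3-j factors differ between A and B.
A: triangle coeff Δ(2,1,3) = 1/105; Σ_t [0,0]: t=0:+1/12 = 1/12; (3j)²=1/35 [(2 1 3; -1 1 0)], sign=-1
B: triangle coeff Δ(2,1,3) = 1/105; Σ_t [0,0]: t=0:+1/48 = 1/48; (3j)²=1/105 [(2 1 3; -2 1 1)], sign=+1
I_A²/I_B² = (1/35)/(1/105) = 3/1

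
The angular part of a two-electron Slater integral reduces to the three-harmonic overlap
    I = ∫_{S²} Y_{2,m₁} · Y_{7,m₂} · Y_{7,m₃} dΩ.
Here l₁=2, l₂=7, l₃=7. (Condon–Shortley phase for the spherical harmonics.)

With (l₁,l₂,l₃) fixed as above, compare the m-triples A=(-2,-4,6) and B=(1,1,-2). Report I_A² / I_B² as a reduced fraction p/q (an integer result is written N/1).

Shared (l₁,l₂,l₃)=(2,7,7): N and (l;000)² cancel in I_A²/I_B².
A: Δ = 2!·2!·12!/17! = 1/185640; Racah Σ t=2..2: t=2:+1/159667200 = 1/159667200; ⇒ 3j(2 7 7; -2 -4 6)² = 9/1190, sgn -1
B: Δ = 2!·2!·12!/17! = 1/185640; Racah Σ t=0..1: t=0:+1/1935360 t=1:−1/1209600 = -1/3225600; ⇒ 3j(2 7 7; 1 1 -2)² = 243/61880, sgn +1
I_A²/I_B² = (9/1190)/(243/61880) = 52/27

52/27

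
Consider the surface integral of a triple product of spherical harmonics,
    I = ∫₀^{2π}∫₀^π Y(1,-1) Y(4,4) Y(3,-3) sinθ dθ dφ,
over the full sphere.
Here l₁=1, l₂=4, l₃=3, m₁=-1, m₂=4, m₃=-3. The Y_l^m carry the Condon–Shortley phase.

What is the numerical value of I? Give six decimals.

0.325735

m-sum 0 ✓  L=8 even ✓  3≤3≤5 ✓
Π(2lᵢ+1) = 3×9×7 = 189
triangle coeff Δ(1,4,3) = 1/252
Σ_t [1,1]: t=1:−1/36 = -1/36
(3j)²=4/63 [(1 4 3; 0 0 0)], sign=+1
Σ_t [2,2]: t=2:+1/1440 = 1/1440
(3j)²=1/9 [(1 4 3; -1 4 -3)], sign=+1
⇒ 4πI² = 4/3
I = (+1)√(4/3/(4π)) = 0.32573501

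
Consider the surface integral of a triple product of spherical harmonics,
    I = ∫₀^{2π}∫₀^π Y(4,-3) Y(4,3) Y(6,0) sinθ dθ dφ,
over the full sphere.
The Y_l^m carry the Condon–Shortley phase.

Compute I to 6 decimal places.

-0.120915

Rules hold: Σm=0, L=14 even, 0≤6≤8.
N = 9·9·13 = 1053
Δ = 2!·6!·6!/15! = 1/1261260
Racah Σ t=0..2: t=0:+1/4608 t=1:−1/1296 t=2:+1/4608 = -7/20736
⇒ 3j(4 4 6; 0 0 0)² = 20/1287, sgn -1
Racah Σ t=1..2: t=1:−1/518400 t=2:+1/28800 = 17/518400
⇒ 3j(4 4 6; -3 3 0)² = 289/25740, sgn +1
4πI² = N·(3j₀)²·(3jₘ)² = 289/1573
I = -1·√(0.183725/4π) = -0.12091485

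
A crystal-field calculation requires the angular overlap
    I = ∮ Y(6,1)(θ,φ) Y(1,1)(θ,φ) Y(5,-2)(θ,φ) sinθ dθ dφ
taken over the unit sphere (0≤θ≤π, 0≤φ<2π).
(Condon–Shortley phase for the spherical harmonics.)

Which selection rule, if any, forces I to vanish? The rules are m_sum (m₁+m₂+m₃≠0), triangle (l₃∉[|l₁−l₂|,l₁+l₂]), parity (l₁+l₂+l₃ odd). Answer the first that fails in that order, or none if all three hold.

m₁+m₂+m₃ = 1 + 1 − 2 = 0  ✓
triangle: |6−1|=5 ≤ l₃=5 ≤ 6+1=7  ✓
parity: l₁+l₂+l₃ = 12 is even  ✓

none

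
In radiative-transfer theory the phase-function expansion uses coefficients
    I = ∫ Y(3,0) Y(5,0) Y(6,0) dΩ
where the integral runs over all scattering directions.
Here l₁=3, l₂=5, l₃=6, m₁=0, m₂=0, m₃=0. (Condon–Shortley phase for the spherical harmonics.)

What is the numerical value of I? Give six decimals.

0.145631

m-sum 0 ✓  L=14 even ✓  2≤6≤8 ✓
Π(2lᵢ+1) = 7×11×13 = 1001
triangle coeff Δ(3,5,6) = 1/675675
Σ_t [0,2]: t=0:+1/8640 t=1:−1/2304 t=2:+1/8640 = -7/34560
(3j)²=7/429 [(3 5 6; 0 0 0)], sign=-1
(m-triple is (0,0,0) — same symbol as above.)
⇒ 4πI² = 343/1287
I = (+1)√(343/1287/(4π)) = 0.14563067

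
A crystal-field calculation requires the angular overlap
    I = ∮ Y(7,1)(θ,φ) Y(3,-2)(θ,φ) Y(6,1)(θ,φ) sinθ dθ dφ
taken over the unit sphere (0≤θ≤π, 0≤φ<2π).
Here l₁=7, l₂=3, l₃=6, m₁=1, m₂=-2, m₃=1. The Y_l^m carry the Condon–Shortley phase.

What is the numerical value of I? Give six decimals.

0.132863

Rules hold: Σm=0, L=16 even, 4≤6≤10.
N = 15·7·13 = 1365
Δ = 4!·10!·2!/17! = 1/2042040
Racah Σ t=1..3: t=1:−1/207360 t=2:+1/57600 t=3:−1/207360 = 1/129600
⇒ 3j(7 3 6; 0 0 0)² = 168/12155, sgn +1
Racah Σ t=0..1: t=0:+1/414720 t=1:−1/172800 = -7/2073600
⇒ 3j(7 3 6; 1 -2 1)² = 343/29172, sgn +1
4πI² = N·(3j₀)²·(3jₘ)² = 100842/454597
I = +1·√(0.221827/4π) = 0.13286253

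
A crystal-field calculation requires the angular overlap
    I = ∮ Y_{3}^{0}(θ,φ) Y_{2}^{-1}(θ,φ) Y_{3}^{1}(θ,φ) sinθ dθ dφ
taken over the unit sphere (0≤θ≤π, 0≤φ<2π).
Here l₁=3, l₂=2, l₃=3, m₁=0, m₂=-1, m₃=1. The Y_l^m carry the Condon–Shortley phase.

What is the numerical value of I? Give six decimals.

-0.059471

Rules hold: Σm=0, L=8 even, 1≤3≤5.
N = 7·5·7 = 245
Δ = 2!·4!·2!/9! = 1/3780
Racah Σ t=0..2: t=0:+1/24 t=1:−1/4 t=2:+1/24 = -1/6
⇒ 3j(3 2 3; 0 0 0)² = 4/105, sgn +1
Racah Σ t=0..1: t=0:+1/12 t=1:−1/8 = -1/24
⇒ 3j(3 2 3; 0 -1 1)² = 1/210, sgn -1
4πI² = N·(3j₀)²·(3jₘ)² = 2/45
I = -1·√(0.0444444/4π) = -0.05947080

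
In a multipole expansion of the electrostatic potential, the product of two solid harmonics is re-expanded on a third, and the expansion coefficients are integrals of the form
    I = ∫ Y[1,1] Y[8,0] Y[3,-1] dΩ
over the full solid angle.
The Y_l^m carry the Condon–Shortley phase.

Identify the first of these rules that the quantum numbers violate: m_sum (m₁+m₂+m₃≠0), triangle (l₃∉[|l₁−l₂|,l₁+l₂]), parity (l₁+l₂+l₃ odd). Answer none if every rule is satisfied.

triangle

Σmᵢ = 0  ✓
l₃∈[|l₁−l₂|,l₁+l₂]=[7,9], have l₃=3  ✗
Σlᵢ = 12 ⇒ even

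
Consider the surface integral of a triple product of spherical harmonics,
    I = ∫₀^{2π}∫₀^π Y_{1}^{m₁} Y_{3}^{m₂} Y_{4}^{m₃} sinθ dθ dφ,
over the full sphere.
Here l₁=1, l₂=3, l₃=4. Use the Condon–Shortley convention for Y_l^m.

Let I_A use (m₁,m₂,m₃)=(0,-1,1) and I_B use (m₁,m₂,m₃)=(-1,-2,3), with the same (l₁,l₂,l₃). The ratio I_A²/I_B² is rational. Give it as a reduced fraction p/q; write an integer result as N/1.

Same 1,3,4: normalisation and zero-m 3j drop out of the ratio.
A: Δ: 0! 2! 6! / 9! → 1/252; sum: t=0:+1/48 = 1/48; 3j²(1 3 4; 0 -1 1) = Δ·Π!·Σ² = 5/84  (sign -1)
B: Δ: 0! 2! 6! / 9! → 1/252; sum: t=0:+1/240 = 1/240; 3j²(1 3 4; -1 -2 3) = Δ·Π!·Σ² = 1/12  (sign -1)
I_A²/I_B² = (5/84)/(1/12) = 5/7

5/7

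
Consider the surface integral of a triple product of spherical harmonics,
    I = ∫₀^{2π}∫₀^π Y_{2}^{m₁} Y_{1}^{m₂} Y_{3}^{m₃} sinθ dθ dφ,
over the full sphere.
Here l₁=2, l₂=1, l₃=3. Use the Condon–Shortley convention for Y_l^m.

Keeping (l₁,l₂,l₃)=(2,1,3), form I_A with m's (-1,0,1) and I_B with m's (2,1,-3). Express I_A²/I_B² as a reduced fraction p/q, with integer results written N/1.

l's match ⇒ only the (l;m) 3-j factors differ between A and B.
A: triangle coeff Δ(2,1,3) = 1/105; Σ_t [0,0]: t=0:+1/6 = 1/6; (3j)²=8/105 [(2 1 3; -1 0 1)], sign=+1
B: triangle coeff Δ(2,1,3) = 1/105; Σ_t [0,0]: t=0:+1/48 = 1/48; (3j)²=1/7 [(2 1 3; 2 1 -3)], sign=+1
I_A²/I_B² = (8/105)/(1/7) = 8/15

8/15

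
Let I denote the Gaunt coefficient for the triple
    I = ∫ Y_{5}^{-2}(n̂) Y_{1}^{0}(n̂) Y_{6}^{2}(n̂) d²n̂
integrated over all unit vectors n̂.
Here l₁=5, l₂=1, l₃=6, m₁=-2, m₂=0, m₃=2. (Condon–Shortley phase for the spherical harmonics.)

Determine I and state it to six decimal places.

m-sum 0 ✓  L=12 even ✓  4≤6≤6 ✓
Π(2lᵢ+1) = 11×3×13 = 429
triangle coeff Δ(5,1,6) = 1/858
Σ_t [0,0]: t=0:+1/14400 = 1/14400
(3j)²=6/143 [(5 1 6; 0 0 0)], sign=+1
Σ_t [0,0]: t=0:+1/30240 = 1/30240
(3j)²=16/429 [(5 1 6; -2 0 2)], sign=+1
⇒ 4πI² = 96/143
I = (+1)√(96/143/(4π)) = 0.23113338

0.231133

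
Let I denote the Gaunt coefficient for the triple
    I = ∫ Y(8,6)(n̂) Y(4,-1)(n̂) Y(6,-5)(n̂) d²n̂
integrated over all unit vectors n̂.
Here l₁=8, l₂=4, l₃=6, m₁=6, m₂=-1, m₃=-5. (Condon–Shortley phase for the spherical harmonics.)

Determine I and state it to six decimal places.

Rules hold: Σm=0, L=18 even, 4≤6≤12.
N = 17·9·13 = 1989
Δ = 6!·10!·2!/19! = 1/23279256
Racah Σ t=2..4: t=2:+1/1658880 t=3:−1/518400 t=4:+1/1658880 = -1/1382400
⇒ 3j(8 4 6; 0 0 0)² = 504/46189, sgn -1
Racah Σ t=1..2: t=1:−1/87091200 t=2:+1/174182400 = -1/174182400
⇒ 3j(8 4 6; 6 -1 -5)² = 55/7752, sgn +1
4πI² = N·(3j₀)²·(3jₘ)² = 945/6137
I = -1·√(0.153984/4π) = -0.11069625

-0.110696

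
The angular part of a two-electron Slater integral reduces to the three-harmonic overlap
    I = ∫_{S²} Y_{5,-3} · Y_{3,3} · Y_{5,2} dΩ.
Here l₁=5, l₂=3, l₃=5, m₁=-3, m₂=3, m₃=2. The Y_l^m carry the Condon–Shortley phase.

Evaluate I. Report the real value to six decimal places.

0.000000

m-sum = -3 + 3 + 2 = 2 ≠ 0 ⇒ I = 0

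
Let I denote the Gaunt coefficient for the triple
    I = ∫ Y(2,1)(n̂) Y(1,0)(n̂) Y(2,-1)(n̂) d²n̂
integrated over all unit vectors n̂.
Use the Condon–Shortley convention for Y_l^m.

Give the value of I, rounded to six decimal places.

L=5 odd ⇒ parity kills the (l;000) factor ⇒ I = 0

0.000000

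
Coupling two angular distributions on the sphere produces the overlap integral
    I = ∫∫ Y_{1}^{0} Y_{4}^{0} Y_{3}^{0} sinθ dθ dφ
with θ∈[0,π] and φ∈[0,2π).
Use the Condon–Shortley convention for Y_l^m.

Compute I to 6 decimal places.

0.246233

Rules hold: Σm=0, L=8 even, 3≤3≤5.
N = 3·9·7 = 189
Δ = 2!·0!·6!/9! = 1/252
Racah Σ t=1..1: t=1:−1/36 = -1/36
⇒ 3j(1 4 3; 0 0 0)² = 4/63, sgn +1
(m-triple is (0,0,0) — same symbol as above.)
4πI² = N·(3j₀)²·(3jₘ)² = 16/21
I = +1·√(0.761905/4π) = 0.24623252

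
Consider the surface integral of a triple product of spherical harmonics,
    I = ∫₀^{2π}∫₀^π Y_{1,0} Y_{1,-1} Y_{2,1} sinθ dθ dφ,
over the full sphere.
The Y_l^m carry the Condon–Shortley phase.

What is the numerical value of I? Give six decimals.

Checks pass: Σm=0; 4 even; l₃=2∈[0,2].
(2·1+1)(2·1+1)(2·2+1) = 45
Δ: 0! 2! 2! / 5! → 1/30
sum: t=0:+1/1 = 1/1
3j²(1 1 2; 0 0 0) = Δ·Π!·Σ² = 2/15  (sign +1)
sum: t=0:+1/2 = 1/2
3j²(1 1 2; 0 -1 1) = Δ·Π!·Σ² = 1/10  (sign -1)
combine: 4πI² = 45·2/15·1/10 = 3/5
take √, sign -1: I = -0.21850969

-0.218510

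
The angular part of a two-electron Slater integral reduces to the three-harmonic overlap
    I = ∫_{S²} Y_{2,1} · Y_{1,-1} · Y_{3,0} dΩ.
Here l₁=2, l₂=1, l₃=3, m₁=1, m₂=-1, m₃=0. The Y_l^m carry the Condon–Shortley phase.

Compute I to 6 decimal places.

0.143048

Checks pass: Σm=0; 6 even; l₃=3∈[1,3].
(2·2+1)(2·1+1)(2·3+1) = 105
Δ: 0! 4! 2! / 7! → 1/105
sum: t=0:+1/4 = 1/4
3j²(2 1 3; 0 0 0) = Δ·Π!·Σ² = 3/35  (sign -1)
sum: t=0:+1/12 = 1/12
3j²(2 1 3; 1 -1 0) = Δ·Π!·Σ² = 1/35  (sign -1)
combine: 4πI² = 105·3/35·1/35 = 9/35
take √, sign +1: I = 0.14304817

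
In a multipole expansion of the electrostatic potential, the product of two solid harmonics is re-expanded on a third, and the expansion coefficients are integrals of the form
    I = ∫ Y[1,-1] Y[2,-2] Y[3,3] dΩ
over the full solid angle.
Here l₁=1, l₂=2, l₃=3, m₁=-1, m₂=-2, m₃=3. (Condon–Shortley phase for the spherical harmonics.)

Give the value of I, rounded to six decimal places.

-0.319865

m-sum 0 ✓  L=6 even ✓  1≤3≤3 ✓
Π(2lᵢ+1) = 3×5×7 = 105
triangle coeff Δ(1,2,3) = 1/105
Σ_t [0,0]: t=0:+1/4 = 1/4
(3j)²=3/35 [(1 2 3; 0 0 0)], sign=-1
Σ_t [0,0]: t=0:+1/48 = 1/48
(3j)²=1/7 [(1 2 3; -1 -2 3)], sign=+1
⇒ 4πI² = 9/7
I = (-1)√(9/7/(4π)) = -0.31986543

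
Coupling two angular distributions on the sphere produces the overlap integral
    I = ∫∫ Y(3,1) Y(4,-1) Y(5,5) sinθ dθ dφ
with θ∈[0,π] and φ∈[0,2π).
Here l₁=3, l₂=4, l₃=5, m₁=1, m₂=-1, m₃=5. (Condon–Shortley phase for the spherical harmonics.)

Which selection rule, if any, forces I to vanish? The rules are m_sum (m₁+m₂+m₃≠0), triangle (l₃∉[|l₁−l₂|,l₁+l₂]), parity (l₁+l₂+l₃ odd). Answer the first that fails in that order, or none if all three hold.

m₁+m₂+m₃ = 1 − 1 + 5 = 5  ✗
triangle: |3−4|=1 ≤ l₃=5 ≤ 3+4=7
parity: l₁+l₂+l₃ = 12 is even

m_sum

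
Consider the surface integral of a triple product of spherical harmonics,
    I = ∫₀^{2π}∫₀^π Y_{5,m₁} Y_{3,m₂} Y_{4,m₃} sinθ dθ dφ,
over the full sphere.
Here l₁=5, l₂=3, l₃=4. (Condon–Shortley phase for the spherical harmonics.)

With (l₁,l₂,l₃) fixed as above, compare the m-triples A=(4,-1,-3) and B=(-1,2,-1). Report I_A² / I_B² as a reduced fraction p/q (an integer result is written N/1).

l's match ⇒ only the (l;m) 3-j factors differ between A and B.
A: triangle coeff Δ(5,3,4) = 1/180180; Σ_t [0,1]: t=0:+1/5760 t=1:−1/4320 = -1/17280; (3j)²=7/4290 [(5 3 4; 4 -1 -3)], sign=+1
B: triangle coeff Δ(5,3,4) = 1/180180; Σ_t [3,4]: t=3:−1/432 t=4:+1/1152 = -5/3456; (3j)²=625/36036 [(5 3 4; -1 2 -1)], sign=+1
I_A²/I_B² = (7/4290)/(625/36036) = 294/3125

294/3125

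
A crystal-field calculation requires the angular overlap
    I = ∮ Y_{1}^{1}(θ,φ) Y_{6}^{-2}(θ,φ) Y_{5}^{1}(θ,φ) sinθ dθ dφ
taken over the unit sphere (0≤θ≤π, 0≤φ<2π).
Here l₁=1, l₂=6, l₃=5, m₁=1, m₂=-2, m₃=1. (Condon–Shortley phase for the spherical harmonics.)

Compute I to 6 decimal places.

Checks pass: Σm=0; 12 even; l₃=5∈[5,7].
(2·1+1)(2·6+1)(2·5+1) = 429
Δ: 2! 0! 10! / 13! → 1/858
sum: t=1:−1/14400 = -1/14400
3j²(1 6 5; 0 0 0) = Δ·Π!·Σ² = 6/143  (sign +1)
sum: t=0:+1/34560 = 1/34560
3j²(1 6 5; 1 -2 1) = Δ·Π!·Σ² = 14/429  (sign +1)
combine: 4πI² = 429·6/143·14/429 = 84/143
take √, sign +1: I = 0.21620548

0.216205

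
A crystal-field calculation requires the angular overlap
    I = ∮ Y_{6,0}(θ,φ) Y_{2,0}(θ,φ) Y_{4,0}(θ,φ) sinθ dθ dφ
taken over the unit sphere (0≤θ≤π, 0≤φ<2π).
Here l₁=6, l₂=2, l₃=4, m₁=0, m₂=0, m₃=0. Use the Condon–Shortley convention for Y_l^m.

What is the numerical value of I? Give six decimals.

Checks pass: Σm=0; 12 even; l₃=4∈[4,8].
(2·6+1)(2·2+1)(2·4+1) = 585
Δ: 4! 8! 0! / 13! → 1/6435
sum: t=2:+1/2304 = 1/2304
3j²(6 2 4; 0 0 0) = Δ·Π!·Σ² = 5/143  (sign +1)
(m-triple is (0,0,0) — same symbol as above.)
combine: 4πI² = 585·5/143·5/143 = 1125/1573
take √, sign +1: I = 0.23856513

0.238565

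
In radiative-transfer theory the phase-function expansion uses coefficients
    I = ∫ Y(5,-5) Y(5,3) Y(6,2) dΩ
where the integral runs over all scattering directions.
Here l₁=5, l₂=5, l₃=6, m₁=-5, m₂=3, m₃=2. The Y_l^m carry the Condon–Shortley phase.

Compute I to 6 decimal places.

Rules hold: Σm=0, L=16 even, 0≤6≤10.
N = 11·11·13 = 1573
Δ = 4!·6!·6!/17! = 1/28588560
Racah Σ t=0..4: t=0:+1/345600 t=1:−1/13824 t=2:+1/5184 t=3:−1/13824 t=4:+1/345600 = 7/129600
⇒ 3j(5 5 6; 0 0 0)² = 80/7293, sgn +1
Racah Σ t=4..4: t=4:+1/829440 = 1/829440
⇒ 3j(5 5 6; -5 3 2)² = 35/2431, sgn +1
4πI² = N·(3j₀)²·(3jₘ)² = 2800/11271
I = +1·√(0.248425/4π) = 0.14060244

0.140602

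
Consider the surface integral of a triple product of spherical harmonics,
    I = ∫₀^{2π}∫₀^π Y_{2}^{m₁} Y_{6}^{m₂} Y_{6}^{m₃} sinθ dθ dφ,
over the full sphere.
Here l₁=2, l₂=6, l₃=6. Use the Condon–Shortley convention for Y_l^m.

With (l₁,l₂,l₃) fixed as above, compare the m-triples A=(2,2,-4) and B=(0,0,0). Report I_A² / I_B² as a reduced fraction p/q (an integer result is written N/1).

l's match ⇒ only the (l;m) 3-j factors differ between A and B.
A: triangle coeff Δ(2,6,6) = 1/90090; Σ_t [0,0]: t=0:+1/322560 = 1/322560; (3j)²=18/1001 [(2 6 6; 2 2 -4)], sign=+1
B: triangle coeff Δ(2,6,6) = 1/90090; Σ_t [0,2]: t=0:+1/69120 t=1:−1/14400 t=2:+1/69120 = -7/172800; (3j)²=14/715 [(2 6 6; 0 0 0)], sign=-1
I_A²/I_B² = (18/1001)/(14/715) = 45/49

45/49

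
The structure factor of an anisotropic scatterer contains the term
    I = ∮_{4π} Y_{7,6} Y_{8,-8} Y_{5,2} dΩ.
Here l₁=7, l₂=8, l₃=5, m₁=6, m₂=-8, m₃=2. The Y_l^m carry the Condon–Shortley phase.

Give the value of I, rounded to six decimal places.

Checks pass: Σm=0; 20 even; l₃=5∈[1,15].
(2·7+1)(2·8+1)(2·5+1) = 2805
Δ: 10! 4! 6! / 21! → 1/814773960
sum: t=3:−1/87091200 t=4:+1/4976640 t=5:−1/2073600 t=6:+1/4976640 t=7:−1/87091200 = -1/9676800
3j²(7 8 5; 0 0 0) = Δ·Π!·Σ² = 360/46189  (sign +1)
sum: t=0:+1/15676416000 = 1/15676416000
3j²(7 8 5; 6 -8 2) = Δ·Π!·Σ² = 286/14535  (sign -1)
combine: 4πI² = 2805·360/46189·286/14535 = 2640/6137
take √, sign -1: I = -0.18502012

-0.185020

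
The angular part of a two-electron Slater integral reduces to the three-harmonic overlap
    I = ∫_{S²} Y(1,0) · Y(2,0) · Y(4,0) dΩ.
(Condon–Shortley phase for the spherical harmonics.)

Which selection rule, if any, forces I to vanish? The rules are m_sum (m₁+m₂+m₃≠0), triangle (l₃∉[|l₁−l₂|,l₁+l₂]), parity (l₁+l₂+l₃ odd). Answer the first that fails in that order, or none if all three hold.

azimuthal sum: 0 + 0 + 0 = 0  ✓
1 ≤ 4 ≤ 3 (triangle on l)  ✗
L = 1 + 2 + 4 = 7 (odd)

triangle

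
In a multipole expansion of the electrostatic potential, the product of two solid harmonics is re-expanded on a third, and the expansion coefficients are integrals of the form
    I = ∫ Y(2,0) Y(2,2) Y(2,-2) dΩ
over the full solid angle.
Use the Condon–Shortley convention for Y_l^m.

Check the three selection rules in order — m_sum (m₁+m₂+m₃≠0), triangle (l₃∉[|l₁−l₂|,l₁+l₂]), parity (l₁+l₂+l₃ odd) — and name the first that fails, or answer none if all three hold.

Σmᵢ = 0  ✓
l₃∈[|l₁−l₂|,l₁+l₂]=[0,4], have l₃=2  ✓
Σlᵢ = 6 ⇒ even  ✓

none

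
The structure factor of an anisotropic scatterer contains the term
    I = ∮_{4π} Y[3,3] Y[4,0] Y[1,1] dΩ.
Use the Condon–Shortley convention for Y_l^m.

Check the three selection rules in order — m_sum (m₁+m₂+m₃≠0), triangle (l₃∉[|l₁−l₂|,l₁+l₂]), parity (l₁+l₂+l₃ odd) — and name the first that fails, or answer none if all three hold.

Σmᵢ = 4  ✗
l₃∈[|l₁−l₂|,l₁+l₂]=[1,7], have l₃=1
Σlᵢ = 8 ⇒ even

m_sum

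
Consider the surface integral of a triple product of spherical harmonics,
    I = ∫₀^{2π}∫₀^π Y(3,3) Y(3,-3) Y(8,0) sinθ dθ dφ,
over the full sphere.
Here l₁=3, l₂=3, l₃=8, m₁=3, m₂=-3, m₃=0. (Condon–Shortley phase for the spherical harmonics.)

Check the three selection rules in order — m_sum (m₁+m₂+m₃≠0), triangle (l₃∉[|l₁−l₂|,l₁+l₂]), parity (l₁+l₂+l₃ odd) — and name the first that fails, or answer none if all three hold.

m₁+m₂+m₃ = 3 − 3 + 0 = 0  ✓
triangle: |3−3|=0 ≤ l₃=8 ≤ 3+3=6  ✗
parity: l₁+l₂+l₃ = 14 is even

triangle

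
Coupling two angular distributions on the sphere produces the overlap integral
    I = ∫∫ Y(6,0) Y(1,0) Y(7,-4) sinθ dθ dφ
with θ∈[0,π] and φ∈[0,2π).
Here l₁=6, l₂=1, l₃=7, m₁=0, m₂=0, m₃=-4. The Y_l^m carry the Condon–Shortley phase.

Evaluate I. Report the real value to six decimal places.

0 + 0 − 4 = -4 ≠ 0: azimuthal integral kills it; I = 0

0.000000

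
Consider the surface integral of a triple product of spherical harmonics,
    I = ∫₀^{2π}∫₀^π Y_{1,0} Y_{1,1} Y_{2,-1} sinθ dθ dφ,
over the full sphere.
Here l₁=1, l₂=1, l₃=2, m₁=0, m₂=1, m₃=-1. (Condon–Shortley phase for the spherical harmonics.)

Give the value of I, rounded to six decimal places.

-0.218510

Rules hold: Σm=0, L=4 even, 0≤2≤2.
N = 3·3·5 = 45
Δ = 0!·2!·2!/5! = 1/30
Racah Σ t=0..0: t=0:+1/1 = 1/1
⇒ 3j(1 1 2; 0 0 0)² = 2/15, sgn +1
Racah Σ t=0..0: t=0:+1/2 = 1/2
⇒ 3j(1 1 2; 0 1 -1)² = 1/10, sgn -1
4πI² = N·(3j₀)²·(3jₘ)² = 3/5
I = -1·√(0.6/4π) = -0.21850969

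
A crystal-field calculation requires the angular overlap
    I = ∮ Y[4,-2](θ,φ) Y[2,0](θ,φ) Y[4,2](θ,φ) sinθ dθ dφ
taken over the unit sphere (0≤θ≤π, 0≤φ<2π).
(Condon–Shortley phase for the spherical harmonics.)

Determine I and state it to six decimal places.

Rules hold: Σm=0, L=10 even, 2≤4≤6.
N = 9·5·9 = 405
Δ = 2!·6!·2!/11! = 1/13860
Racah Σ t=0..2: t=0:+1/192 t=1:−1/36 t=2:+1/192 = -5/288
⇒ 3j(4 2 4; 0 0 0)² = 20/693, sgn -1
Racah Σ t=0..2: t=0:+1/2880 t=1:−1/120 t=2:+1/192 = -1/360
⇒ 3j(4 2 4; -2 0 2)² = 16/3465, sgn -1
4πI² = N·(3j₀)²·(3jₘ)² = 320/5929
I = +1·√(0.053972/4π) = 0.06553591

0.065536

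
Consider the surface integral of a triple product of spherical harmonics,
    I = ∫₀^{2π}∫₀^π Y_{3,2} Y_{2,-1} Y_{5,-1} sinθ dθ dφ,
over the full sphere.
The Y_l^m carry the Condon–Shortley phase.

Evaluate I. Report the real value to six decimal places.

-0.117387

m-sum 0 ✓  L=10 even ✓  1≤5≤5 ✓
Π(2lᵢ+1) = 7×5×11 = 385
triangle coeff Δ(3,2,5) = 1/2310
Σ_t [0,0]: t=0:+1/144 = 1/144
(3j)²=10/231 [(3 2 5; 0 0 0)], sign=-1
Σ_t [0,0]: t=0:+1/720 = 1/720
(3j)²=4/385 [(3 2 5; 2 -1 -1)], sign=+1
⇒ 4πI² = 40/231
I = (-1)√(40/231/(4π)) = -0.11738675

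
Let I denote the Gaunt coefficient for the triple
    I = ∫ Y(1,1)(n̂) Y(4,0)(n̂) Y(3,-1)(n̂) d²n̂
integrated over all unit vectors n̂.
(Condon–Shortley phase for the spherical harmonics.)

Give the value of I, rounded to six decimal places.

0.150786

m-sum 0 ✓  L=8 even ✓  3≤3≤5 ✓
Π(2lᵢ+1) = 3×9×7 = 189
triangle coeff Δ(1,4,3) = 1/252
Σ_t [1,1]: t=1:−1/36 = -1/36
(3j)²=4/63 [(1 4 3; 0 0 0)], sign=+1
Σ_t [0,0]: t=0:+1/96 = 1/96
(3j)²=1/42 [(1 4 3; 1 0 -1)], sign=+1
⇒ 4πI² = 2/7
I = (+1)√(2/7/(4π)) = 0.15078601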